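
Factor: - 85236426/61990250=-42618213/30995125 = -3^2*5^( - 3)* 7^( - 1)*11^1 * 35423^(-1 )*430487^1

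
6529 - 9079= - 2550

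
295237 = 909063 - 613826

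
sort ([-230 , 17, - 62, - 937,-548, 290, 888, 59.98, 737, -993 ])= [-993,-937, - 548, - 230, - 62,17,59.98, 290,  737, 888 ]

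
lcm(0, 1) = 0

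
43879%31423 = 12456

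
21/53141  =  21/53141 = 0.00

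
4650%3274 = 1376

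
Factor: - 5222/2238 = -3^( - 1)*7^1 = - 7/3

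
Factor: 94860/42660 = 3^(- 1) * 17^1*31^1*79^(-1) = 527/237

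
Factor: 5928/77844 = 2^1*19^1* 499^( - 1) = 38/499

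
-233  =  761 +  - 994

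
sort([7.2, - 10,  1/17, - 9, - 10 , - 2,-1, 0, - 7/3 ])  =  [  -  10, - 10, - 9, - 7/3, - 2,  -  1,0 , 1/17,  7.2]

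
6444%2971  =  502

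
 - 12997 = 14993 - 27990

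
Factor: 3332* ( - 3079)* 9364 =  - 96067410992 = -2^4 * 7^2*17^1*2341^1*3079^1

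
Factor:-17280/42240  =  -9/22 = - 2^(-1 )*3^2*11^ (  -  1) 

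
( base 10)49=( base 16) 31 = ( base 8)61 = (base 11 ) 45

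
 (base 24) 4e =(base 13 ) 86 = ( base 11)A0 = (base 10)110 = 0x6E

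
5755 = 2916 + 2839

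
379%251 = 128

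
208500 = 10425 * 20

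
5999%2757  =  485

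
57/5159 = 57/5159 =0.01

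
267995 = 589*455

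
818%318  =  182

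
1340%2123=1340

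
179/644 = 179/644  =  0.28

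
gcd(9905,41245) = 5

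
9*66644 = 599796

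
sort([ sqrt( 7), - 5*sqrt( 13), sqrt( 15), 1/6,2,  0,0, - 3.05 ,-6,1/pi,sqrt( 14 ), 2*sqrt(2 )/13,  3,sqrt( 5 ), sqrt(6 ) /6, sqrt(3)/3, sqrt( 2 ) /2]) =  [ - 5 * sqrt( 13 ), - 6, - 3.05, 0,0,1/6,2*sqrt (2)/13,1/pi,sqrt ( 6)/6,sqrt(3)/3,sqrt( 2 ) /2,2,sqrt ( 5),sqrt ( 7 ),3,sqrt(14 ),sqrt(15 ) ]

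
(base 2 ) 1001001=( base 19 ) 3g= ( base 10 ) 73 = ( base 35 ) 23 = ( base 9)81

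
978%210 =138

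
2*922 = 1844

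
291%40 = 11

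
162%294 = 162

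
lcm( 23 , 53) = 1219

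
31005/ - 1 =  - 31005/1 = - 31005.00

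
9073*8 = 72584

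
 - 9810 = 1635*( - 6) 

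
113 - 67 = 46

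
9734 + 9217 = 18951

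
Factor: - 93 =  - 3^1* 31^1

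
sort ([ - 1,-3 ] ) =[ - 3, - 1 ] 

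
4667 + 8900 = 13567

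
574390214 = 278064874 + 296325340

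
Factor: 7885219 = 7885219^1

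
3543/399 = 1181/133 = 8.88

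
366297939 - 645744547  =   - 279446608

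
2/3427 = 2/3427 =0.00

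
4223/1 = 4223 = 4223.00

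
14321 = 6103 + 8218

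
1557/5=1557/5 = 311.40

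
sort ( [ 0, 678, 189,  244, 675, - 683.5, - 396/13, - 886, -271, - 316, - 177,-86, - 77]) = [ - 886, - 683.5, - 316, - 271, - 177, - 86 , - 77, - 396/13, 0,  189,244, 675 , 678 ] 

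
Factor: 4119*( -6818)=-28083342 = -2^1*3^1*7^1 * 487^1*1373^1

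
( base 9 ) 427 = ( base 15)184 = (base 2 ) 101011101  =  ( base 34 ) a9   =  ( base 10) 349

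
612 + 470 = 1082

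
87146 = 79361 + 7785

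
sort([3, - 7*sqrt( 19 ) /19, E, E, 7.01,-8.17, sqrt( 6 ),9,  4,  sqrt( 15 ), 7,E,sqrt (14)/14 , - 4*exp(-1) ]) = [ - 8.17, - 7*sqrt( 19) /19, - 4*exp(-1), sqrt(14 )/14,sqrt(6), E,E,E,3,sqrt ( 15), 4, 7,  7.01, 9 ]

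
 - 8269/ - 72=114 + 61/72 = 114.85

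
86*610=52460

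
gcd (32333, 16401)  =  7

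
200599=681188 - 480589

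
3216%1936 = 1280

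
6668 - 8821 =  - 2153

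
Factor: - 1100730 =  - 2^1*3^1 * 5^1 * 36691^1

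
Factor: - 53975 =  - 5^2*17^1*127^1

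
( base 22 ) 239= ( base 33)vk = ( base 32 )10J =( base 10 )1043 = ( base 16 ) 413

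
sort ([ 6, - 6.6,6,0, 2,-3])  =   [ - 6.6, - 3, 0,2,6,6 ]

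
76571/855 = 76571/855  =  89.56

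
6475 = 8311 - 1836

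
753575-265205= 488370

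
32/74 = 16/37 = 0.43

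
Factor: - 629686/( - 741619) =2^1*113^( - 1) *359^1*877^1*6563^ ( - 1)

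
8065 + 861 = 8926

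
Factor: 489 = 3^1*163^1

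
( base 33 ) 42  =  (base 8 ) 206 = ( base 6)342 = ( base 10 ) 134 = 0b10000110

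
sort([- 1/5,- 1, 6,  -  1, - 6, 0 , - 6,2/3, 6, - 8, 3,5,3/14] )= [- 8 , - 6, - 6, - 1, - 1,  -  1/5, 0 , 3/14,2/3,3,5,6,6] 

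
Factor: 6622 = 2^1*7^1*11^1*43^1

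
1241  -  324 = 917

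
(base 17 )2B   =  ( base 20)25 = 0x2d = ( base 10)45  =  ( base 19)27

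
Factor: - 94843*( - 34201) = 3243725443= 7^1 * 17^1*23^1*797^1*1487^1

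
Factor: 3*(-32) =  - 96 = - 2^5*3^1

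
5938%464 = 370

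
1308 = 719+589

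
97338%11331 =6690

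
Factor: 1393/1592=2^( - 3)*7^1 = 7/8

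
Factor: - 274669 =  - 17^1*107^1*151^1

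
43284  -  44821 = - 1537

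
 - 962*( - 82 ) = 78884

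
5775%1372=287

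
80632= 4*20158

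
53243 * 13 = 692159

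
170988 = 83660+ 87328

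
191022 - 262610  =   - 71588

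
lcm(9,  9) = 9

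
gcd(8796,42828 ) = 12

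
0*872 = 0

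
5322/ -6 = - 887+0/1 = -887.00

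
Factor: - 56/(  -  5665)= 2^3 * 5^ (  -  1)*7^1*11^( - 1 )*103^( - 1)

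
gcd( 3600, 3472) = 16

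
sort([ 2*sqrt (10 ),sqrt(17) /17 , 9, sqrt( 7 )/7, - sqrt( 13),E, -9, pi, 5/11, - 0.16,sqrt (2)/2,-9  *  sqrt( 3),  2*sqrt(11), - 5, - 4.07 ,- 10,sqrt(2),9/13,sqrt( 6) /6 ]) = [ - 9 * sqrt( 3), - 10, - 9, - 5, - 4.07,-sqrt( 13), - 0.16,sqrt(17) /17,sqrt ( 7) /7,sqrt( 6 )/6,5/11,9/13,sqrt(2) /2,sqrt(2), E,pi,  2*sqrt( 10),2 * sqrt(11), 9] 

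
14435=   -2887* ( - 5)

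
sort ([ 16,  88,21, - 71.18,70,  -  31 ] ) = [ - 71.18, - 31, 16,21,70,  88]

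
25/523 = 25/523 =0.05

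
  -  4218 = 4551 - 8769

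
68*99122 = 6740296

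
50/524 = 25/262 = 0.10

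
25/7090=5/1418 =0.00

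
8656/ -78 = -111 + 1/39 = - 110.97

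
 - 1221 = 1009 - 2230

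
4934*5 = 24670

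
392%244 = 148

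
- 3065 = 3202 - 6267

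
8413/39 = 215 + 28/39=215.72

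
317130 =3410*93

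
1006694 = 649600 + 357094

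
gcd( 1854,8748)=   18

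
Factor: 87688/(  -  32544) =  - 2^( - 2 )*3^( - 2)*97^1=- 97/36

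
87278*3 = 261834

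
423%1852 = 423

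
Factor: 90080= 2^5*5^1*563^1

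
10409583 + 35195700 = 45605283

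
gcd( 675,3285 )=45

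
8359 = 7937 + 422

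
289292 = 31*9332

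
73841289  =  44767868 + 29073421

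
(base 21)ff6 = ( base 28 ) 8nk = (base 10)6936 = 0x1B18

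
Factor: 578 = 2^1*17^2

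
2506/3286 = 1253/1643 = 0.76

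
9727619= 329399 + 9398220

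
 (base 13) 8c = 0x74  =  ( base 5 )431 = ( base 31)3n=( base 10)116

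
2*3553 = 7106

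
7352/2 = 3676  =  3676.00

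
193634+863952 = 1057586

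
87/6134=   87/6134= 0.01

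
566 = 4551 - 3985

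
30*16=480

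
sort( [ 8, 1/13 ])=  [ 1/13 , 8] 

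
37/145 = 37/145 = 0.26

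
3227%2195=1032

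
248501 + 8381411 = 8629912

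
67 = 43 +24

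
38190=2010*19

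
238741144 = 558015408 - 319274264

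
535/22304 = 535/22304 = 0.02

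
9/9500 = 9/9500 =0.00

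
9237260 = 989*9340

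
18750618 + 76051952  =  94802570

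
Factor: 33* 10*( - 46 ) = -15180  =  -  2^2*3^1*5^1*11^1*23^1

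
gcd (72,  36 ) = 36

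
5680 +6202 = 11882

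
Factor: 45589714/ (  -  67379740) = - 22794857/33689870 = - 2^(-1 )*5^(-1)*31^( - 1)*419^1*54403^1*108677^(-1)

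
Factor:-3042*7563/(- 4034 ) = 11503323/2017= 3^3*13^2*2017^( - 1)  *  2521^1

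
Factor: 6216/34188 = 2/11 = 2^1*11^( - 1 )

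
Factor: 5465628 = 2^2*3^2*7^1*23^2*41^1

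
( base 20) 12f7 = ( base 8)21623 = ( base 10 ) 9107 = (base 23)H4M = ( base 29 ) AO1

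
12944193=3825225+9118968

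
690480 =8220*84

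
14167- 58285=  - 44118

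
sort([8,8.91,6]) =[ 6,  8,8.91] 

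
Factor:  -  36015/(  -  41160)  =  7/8 =2^(-3)*7^1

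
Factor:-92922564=-2^2 *3^1*7^1*41^1 *26981^1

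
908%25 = 8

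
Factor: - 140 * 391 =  - 2^2 * 5^1* 7^1*17^1*23^1 = - 54740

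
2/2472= 1/1236 = 0.00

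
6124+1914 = 8038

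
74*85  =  6290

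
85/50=1 + 7/10= 1.70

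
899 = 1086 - 187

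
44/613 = 44/613 = 0.07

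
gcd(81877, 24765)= 1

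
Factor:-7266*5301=-2^1*3^3*7^1*19^1*31^1*173^1=-38517066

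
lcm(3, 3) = 3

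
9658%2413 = 6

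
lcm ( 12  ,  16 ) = 48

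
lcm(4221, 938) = 8442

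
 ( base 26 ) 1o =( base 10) 50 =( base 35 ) 1F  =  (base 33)1H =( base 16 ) 32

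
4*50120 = 200480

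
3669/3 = 1223= 1223.00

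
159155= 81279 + 77876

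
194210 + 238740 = 432950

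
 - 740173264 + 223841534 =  - 516331730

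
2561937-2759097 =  - 197160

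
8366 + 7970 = 16336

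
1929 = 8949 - 7020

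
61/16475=61/16475 = 0.00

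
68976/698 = 98 + 286/349 = 98.82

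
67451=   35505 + 31946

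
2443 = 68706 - 66263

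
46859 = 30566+16293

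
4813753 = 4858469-44716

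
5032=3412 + 1620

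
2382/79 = 2382/79  =  30.15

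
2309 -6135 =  - 3826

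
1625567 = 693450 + 932117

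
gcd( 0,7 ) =7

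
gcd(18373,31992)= 1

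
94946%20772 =11858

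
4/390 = 2/195 = 0.01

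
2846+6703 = 9549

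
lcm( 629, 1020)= 37740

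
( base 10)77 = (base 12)65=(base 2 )1001101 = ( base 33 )2b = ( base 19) 41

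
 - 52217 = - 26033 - 26184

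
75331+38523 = 113854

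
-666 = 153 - 819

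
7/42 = 1/6  =  0.17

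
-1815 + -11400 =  - 13215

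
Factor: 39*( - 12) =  - 468 = -2^2*3^2*13^1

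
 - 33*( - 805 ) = 26565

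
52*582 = 30264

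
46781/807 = 46781/807=57.97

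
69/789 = 23/263=0.09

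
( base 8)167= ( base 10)119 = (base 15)7E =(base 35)3E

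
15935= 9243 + 6692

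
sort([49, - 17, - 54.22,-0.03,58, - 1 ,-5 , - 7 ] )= [ -54.22, - 17, - 7, - 5, - 1, - 0.03,49,58]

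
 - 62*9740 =  -  603880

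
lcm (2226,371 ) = 2226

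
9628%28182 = 9628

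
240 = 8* 30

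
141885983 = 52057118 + 89828865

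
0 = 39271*0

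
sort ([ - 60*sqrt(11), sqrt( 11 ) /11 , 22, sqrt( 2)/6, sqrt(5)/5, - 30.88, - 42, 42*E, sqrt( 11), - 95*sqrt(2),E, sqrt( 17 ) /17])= [ - 60 * sqrt ( 11),-95 *sqrt( 2), - 42 , - 30.88, sqrt( 2)/6, sqrt(17 )/17, sqrt(11 ) /11 , sqrt (5 )/5,E,  sqrt(11), 22,42 * E ] 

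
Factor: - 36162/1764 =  - 41/2 = - 2^( - 1 )*41^1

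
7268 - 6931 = 337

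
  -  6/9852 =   -  1 + 1641/1642=-  0.00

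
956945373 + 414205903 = 1371151276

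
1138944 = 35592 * 32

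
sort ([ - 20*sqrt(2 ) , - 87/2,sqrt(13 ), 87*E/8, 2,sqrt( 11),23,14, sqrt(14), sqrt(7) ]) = [ - 87/2,-20*sqrt (2 ), 2,sqrt( 7),sqrt(11 ), sqrt(13 ),sqrt( 14 ), 14, 23,87*E/8] 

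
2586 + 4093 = 6679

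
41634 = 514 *81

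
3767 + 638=4405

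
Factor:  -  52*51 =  - 2^2*3^1*13^1*17^1 = - 2652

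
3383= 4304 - 921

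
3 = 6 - 3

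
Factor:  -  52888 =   -  2^3*11^1*601^1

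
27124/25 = 1084 + 24/25= 1084.96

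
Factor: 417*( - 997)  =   - 415749=- 3^1*139^1*997^1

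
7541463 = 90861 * 83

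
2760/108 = 230/9 = 25.56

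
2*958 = 1916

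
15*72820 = 1092300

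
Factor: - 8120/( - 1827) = 40/9 = 2^3*3^( - 2) * 5^1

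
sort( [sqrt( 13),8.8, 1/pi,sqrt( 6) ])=[ 1/pi,sqrt( 6),  sqrt(13),8.8]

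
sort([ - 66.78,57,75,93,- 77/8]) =[ - 66.78, - 77/8  ,  57 , 75,93] 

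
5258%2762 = 2496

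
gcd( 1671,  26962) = 1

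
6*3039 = 18234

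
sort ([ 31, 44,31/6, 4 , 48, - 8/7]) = [ - 8/7,4,31/6 , 31, 44,  48 ]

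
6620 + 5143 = 11763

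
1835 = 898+937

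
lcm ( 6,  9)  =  18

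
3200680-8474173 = -5273493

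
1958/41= 1958/41=47.76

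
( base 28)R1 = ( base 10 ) 757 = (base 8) 1365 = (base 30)P7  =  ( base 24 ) 17D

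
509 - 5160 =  - 4651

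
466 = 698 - 232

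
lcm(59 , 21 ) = 1239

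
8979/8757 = 1 + 74/2919 =1.03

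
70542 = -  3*(-23514 ) 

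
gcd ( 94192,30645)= 1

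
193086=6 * 32181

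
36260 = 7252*5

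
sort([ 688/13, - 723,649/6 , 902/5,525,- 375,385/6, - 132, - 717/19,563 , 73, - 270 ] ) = [ - 723,  -  375, - 270, - 132, - 717/19,688/13,  385/6,73,649/6, 902/5,525,563] 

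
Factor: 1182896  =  2^4*11^2*13^1*47^1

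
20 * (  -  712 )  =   - 14240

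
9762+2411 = 12173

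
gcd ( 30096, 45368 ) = 8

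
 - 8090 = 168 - 8258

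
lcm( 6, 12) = 12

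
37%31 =6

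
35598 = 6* 5933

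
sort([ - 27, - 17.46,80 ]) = [ - 27, - 17.46, 80]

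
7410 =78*95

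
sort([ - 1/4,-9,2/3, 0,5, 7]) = [-9,-1/4, 0,2/3,5, 7 ]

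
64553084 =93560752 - 29007668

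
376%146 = 84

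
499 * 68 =33932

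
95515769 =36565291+58950478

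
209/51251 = 209/51251 = 0.00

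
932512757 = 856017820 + 76494937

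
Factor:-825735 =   -  3^1*5^1*55049^1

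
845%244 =113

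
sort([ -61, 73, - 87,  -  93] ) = [ - 93, - 87, - 61, 73]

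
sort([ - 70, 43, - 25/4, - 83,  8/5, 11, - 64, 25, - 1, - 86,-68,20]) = [ - 86, - 83,- 70  , - 68, - 64,-25/4, - 1,8/5,  11,20, 25,  43]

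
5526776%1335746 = 183792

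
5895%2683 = 529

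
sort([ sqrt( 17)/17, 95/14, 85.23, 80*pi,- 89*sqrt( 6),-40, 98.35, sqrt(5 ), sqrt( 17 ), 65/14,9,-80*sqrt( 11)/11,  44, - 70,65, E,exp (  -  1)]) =[ - 89*sqrt (6),  -  70, -40 , - 80*sqrt(11 )/11, sqrt( 17)/17, exp ( - 1),sqrt( 5),E, sqrt(17 ),65/14, 95/14, 9,  44,65, 85.23,98.35, 80*pi]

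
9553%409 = 146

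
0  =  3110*0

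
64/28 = 16/7  =  2.29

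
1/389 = 1/389 = 0.00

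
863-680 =183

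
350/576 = 175/288 = 0.61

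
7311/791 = 9 + 192/791 = 9.24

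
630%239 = 152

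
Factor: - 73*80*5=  -2^4*5^2*73^1 = - 29200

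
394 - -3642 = 4036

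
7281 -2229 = 5052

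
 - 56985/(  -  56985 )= 1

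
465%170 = 125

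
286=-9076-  - 9362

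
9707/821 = 11 + 676/821 = 11.82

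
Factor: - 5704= - 2^3*23^1*31^1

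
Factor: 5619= 3^1*1873^1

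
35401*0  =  0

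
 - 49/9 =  - 49/9 = -5.44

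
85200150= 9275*9186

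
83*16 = 1328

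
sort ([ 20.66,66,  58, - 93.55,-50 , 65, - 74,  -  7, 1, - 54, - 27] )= [ - 93.55,  -  74,  -  54, - 50, - 27, - 7, 1 , 20.66,58,65, 66]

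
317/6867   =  317/6867 = 0.05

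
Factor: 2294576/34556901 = 2^4*3^( - 1 )*53^(-1)*61^1 *2351^1*217339^( - 1 )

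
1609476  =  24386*66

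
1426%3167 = 1426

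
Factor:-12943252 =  - 2^2* 7^2 * 66037^1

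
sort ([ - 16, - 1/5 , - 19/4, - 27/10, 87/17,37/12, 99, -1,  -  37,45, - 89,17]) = [-89, - 37, - 16, - 19/4, - 27/10 , - 1,-1/5 , 37/12, 87/17,17,45,99]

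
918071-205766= 712305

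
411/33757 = 411/33757 = 0.01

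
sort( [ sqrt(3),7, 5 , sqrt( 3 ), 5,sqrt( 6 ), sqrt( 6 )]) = [ sqrt( 3),  sqrt( 3 ),  sqrt( 6), sqrt( 6 ),5, 5 , 7]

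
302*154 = 46508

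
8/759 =8/759 = 0.01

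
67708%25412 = 16884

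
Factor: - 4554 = -2^1*3^2 * 11^1 * 23^1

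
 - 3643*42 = -153006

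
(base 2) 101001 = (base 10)41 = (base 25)1g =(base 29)1C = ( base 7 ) 56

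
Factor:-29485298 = -2^1*571^1*25819^1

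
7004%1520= 924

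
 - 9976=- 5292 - 4684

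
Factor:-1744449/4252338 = -2^(-1)*3^(-3)*7^2*11867^1*26249^(  -  1) = -581483/1417446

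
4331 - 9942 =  - 5611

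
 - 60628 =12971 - 73599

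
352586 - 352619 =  - 33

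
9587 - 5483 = 4104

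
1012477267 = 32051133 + 980426134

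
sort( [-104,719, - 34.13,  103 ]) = [ -104, - 34.13,103,719] 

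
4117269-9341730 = -5224461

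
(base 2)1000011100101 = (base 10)4325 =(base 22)8kd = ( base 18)D65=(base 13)1C79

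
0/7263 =0=0.00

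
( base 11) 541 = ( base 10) 650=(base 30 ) lk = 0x28A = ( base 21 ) 19K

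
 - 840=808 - 1648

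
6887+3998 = 10885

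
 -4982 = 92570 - 97552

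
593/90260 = 593/90260  =  0.01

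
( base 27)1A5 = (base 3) 1101012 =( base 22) 21E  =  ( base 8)1754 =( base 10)1004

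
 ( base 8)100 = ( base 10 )64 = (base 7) 121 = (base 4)1000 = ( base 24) 2G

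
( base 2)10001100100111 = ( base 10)8999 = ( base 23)h06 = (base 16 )2327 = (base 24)fen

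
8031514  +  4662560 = 12694074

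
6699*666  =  4461534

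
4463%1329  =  476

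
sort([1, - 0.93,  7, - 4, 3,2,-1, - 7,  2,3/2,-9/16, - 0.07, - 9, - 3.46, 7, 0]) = [ - 9, - 7,- 4, - 3.46 ,-1, - 0.93,-9/16, - 0.07, 0, 1,3/2,2, 2,  3, 7 , 7]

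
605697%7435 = 3462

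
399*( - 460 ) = -183540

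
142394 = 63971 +78423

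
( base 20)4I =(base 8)142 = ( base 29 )3B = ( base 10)98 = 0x62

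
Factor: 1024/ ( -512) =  - 2^1 = - 2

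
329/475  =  329/475=0.69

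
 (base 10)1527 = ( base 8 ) 2767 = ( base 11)1169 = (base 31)1i8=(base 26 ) 26j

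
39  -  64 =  -25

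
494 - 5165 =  - 4671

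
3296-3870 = -574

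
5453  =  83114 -77661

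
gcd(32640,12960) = 480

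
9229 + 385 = 9614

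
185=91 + 94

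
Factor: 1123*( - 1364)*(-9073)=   13897767356 = 2^2 * 11^1 * 31^1*43^1*211^1*1123^1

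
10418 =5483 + 4935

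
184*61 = 11224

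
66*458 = 30228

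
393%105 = 78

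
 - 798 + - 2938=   -  3736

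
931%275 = 106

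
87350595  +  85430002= 172780597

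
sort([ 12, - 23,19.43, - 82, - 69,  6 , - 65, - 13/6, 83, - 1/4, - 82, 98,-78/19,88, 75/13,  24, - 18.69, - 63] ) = [  -  82 , - 82,-69, - 65, - 63 , - 23,-18.69,  -  78/19, - 13/6,-1/4,75/13, 6, 12, 19.43,24, 83, 88,  98] 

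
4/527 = 4/527 = 0.01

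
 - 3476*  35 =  - 121660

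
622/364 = 1+129/182=1.71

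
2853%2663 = 190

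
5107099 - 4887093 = 220006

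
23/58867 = 23/58867 = 0.00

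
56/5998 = 28/2999 = 0.01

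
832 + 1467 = 2299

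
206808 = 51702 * 4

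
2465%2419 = 46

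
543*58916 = 31991388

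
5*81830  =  409150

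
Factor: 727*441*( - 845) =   -  270912915 =- 3^2*5^1 * 7^2*13^2*727^1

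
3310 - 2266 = 1044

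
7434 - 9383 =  - 1949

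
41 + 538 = 579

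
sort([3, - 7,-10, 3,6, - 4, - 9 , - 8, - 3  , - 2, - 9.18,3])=[ - 10,-9.18, - 9 , - 8, - 7, - 4 , - 3, - 2, 3, 3,3, 6]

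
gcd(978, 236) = 2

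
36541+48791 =85332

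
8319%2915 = 2489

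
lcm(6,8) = 24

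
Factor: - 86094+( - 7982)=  - 94076 = - 2^2*29^1*811^1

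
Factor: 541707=3^1*180569^1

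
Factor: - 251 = - 251^1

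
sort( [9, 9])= [ 9, 9]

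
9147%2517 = 1596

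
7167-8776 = -1609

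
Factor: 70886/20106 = 3^( - 2)*23^2*67^1*1117^(- 1) = 35443/10053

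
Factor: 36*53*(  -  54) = -103032 = -  2^3*3^5 * 53^1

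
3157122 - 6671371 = -3514249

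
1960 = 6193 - 4233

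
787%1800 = 787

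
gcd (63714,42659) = 1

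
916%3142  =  916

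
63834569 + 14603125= 78437694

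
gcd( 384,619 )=1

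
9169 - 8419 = 750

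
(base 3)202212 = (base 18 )1D5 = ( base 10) 563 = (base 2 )1000110011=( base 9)685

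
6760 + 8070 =14830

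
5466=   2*2733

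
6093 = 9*677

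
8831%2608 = 1007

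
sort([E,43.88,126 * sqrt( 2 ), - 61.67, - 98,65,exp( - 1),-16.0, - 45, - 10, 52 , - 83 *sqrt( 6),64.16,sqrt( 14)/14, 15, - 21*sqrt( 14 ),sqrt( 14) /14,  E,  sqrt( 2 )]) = [ - 83*sqrt( 6), - 98, - 21*sqrt( 14 ), - 61.67, - 45, - 16.0, - 10, sqrt( 14) /14,sqrt( 14)/14, exp( - 1),  sqrt( 2),  E, E,15,43.88,52,  64.16,  65,  126*sqrt( 2) ] 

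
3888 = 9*432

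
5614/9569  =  802/1367  =  0.59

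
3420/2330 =342/233=1.47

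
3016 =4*754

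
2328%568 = 56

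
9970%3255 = 205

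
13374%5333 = 2708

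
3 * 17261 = 51783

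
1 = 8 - 7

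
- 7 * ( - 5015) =35105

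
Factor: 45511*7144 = 2^3* 19^1*47^1*71^1*641^1 = 325130584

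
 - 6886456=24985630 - 31872086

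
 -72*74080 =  - 5333760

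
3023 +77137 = 80160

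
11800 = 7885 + 3915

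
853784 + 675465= 1529249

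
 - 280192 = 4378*(-64)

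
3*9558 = 28674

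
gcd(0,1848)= 1848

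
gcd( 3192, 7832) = 8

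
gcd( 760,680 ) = 40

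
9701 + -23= 9678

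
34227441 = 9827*3483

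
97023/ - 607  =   - 97023/607 = - 159.84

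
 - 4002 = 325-4327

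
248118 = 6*41353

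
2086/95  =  2086/95 = 21.96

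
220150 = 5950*37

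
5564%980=664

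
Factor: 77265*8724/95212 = 168514965/23803 =3^3*5^1 * 13^( - 1)*17^1*101^1*727^1*1831^ (-1)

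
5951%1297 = 763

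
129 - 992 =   -  863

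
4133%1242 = 407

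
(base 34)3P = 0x7F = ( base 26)4n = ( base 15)87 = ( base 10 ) 127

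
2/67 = 2/67 =0.03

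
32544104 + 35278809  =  67822913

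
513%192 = 129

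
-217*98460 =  - 21365820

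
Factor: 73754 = 2^1*36877^1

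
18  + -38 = -20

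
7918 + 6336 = 14254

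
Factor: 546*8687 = 4743102  =  2^1*3^1*7^2*13^1*17^1*73^1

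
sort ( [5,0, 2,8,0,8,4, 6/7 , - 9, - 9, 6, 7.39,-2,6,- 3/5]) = [ -9,-9, - 2, - 3/5,0, 0, 6/7, 2,4, 5, 6,  6 , 7.39, 8, 8] 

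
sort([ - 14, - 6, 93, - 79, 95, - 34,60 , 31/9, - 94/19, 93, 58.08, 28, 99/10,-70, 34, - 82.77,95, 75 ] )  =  [-82.77, - 79, - 70,  -  34, - 14,-6 , - 94/19, 31/9, 99/10, 28, 34 , 58.08,  60, 75,  93 , 93, 95,95 ] 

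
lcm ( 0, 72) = 0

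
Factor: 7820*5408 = 42290560 = 2^7*5^1*13^2*17^1*23^1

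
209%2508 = 209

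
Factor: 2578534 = 2^1*7^1*184181^1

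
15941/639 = 24 + 605/639 = 24.95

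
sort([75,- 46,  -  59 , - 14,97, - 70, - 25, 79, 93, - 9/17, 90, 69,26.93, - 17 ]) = [ - 70,-59, - 46,-25,-17, - 14,-9/17, 26.93,  69, 75 , 79, 90 , 93,97]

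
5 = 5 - 0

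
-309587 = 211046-520633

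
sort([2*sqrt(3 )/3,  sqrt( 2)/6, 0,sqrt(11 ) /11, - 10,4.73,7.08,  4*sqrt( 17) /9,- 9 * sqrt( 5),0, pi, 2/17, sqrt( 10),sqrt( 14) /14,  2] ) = [-9 * sqrt( 5 ),  -  10,0, 0,2/17,sqrt( 2 )/6,sqrt( 14 )/14,sqrt ( 11) /11, 2*sqrt(3 ) /3,4*sqrt( 17) /9, 2,pi,sqrt( 10),4.73, 7.08] 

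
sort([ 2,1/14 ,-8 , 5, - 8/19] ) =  [ - 8,-8/19 , 1/14, 2, 5]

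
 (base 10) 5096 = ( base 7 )20600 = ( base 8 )11750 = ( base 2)1001111101000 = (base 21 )BBE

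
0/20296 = 0= 0.00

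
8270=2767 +5503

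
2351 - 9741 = -7390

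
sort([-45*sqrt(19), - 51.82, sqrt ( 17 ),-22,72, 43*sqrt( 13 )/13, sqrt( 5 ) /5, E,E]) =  [ - 45*sqrt (19), - 51.82,-22,sqrt(5 )/5, E, E, sqrt( 17 ),43*sqrt( 13 )/13 , 72] 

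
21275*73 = 1553075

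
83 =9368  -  9285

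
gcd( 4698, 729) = 81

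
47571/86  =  47571/86 = 553.15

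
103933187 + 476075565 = 580008752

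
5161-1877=3284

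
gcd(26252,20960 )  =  4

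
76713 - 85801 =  - 9088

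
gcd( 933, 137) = 1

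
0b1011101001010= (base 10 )5962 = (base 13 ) 2938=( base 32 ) 5qa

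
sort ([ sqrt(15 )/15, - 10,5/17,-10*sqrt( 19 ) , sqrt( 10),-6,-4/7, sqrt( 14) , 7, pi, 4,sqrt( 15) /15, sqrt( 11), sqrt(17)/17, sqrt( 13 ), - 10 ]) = [ - 10*sqrt( 19 ), - 10, - 10,-6, - 4/7,sqrt( 17)/17 , sqrt( 15 ) /15, sqrt(15)/15 , 5/17, pi, sqrt( 10),  sqrt(11),sqrt( 13 ),sqrt(14 ), 4,  7 ]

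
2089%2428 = 2089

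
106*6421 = 680626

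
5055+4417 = 9472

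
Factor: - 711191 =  - 13^1 * 227^1*241^1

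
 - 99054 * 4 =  - 396216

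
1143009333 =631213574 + 511795759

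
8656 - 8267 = 389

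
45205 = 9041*5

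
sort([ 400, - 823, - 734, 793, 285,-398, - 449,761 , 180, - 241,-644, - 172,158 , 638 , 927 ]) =[-823, - 734,-644,-449, - 398,-241,-172 , 158 , 180, 285 , 400,  638, 761,793,927 ] 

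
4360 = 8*545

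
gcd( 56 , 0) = 56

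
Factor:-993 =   -  3^1*331^1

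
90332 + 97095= 187427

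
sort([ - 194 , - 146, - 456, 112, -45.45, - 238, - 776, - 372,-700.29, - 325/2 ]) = [ - 776 , - 700.29, -456,  -  372,-238, - 194,  -  325/2,-146, - 45.45,112] 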